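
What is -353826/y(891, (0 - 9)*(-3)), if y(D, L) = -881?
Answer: 353826/881 ≈ 401.62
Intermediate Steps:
-353826/y(891, (0 - 9)*(-3)) = -353826/(-881) = -353826*(-1/881) = 353826/881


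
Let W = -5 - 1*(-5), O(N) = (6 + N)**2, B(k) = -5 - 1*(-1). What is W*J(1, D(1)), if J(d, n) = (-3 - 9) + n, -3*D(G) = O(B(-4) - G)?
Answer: 0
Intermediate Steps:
B(k) = -4 (B(k) = -5 + 1 = -4)
D(G) = -(2 - G)**2/3 (D(G) = -(6 + (-4 - G))**2/3 = -(2 - G)**2/3)
W = 0 (W = -5 + 5 = 0)
J(d, n) = -12 + n
W*J(1, D(1)) = 0*(-12 - (-2 + 1)**2/3) = 0*(-12 - 1/3*(-1)**2) = 0*(-12 - 1/3*1) = 0*(-12 - 1/3) = 0*(-37/3) = 0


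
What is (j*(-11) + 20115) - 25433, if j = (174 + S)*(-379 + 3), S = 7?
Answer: 743298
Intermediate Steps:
j = -68056 (j = (174 + 7)*(-379 + 3) = 181*(-376) = -68056)
(j*(-11) + 20115) - 25433 = (-68056*(-11) + 20115) - 25433 = (748616 + 20115) - 25433 = 768731 - 25433 = 743298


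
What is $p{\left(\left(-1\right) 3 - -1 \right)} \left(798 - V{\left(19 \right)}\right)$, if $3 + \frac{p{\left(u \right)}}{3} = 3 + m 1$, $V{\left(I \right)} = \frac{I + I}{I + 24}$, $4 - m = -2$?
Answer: $\frac{616968}{43} \approx 14348.0$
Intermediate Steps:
$m = 6$ ($m = 4 - -2 = 4 + 2 = 6$)
$V{\left(I \right)} = \frac{2 I}{24 + I}$
$p{\left(u \right)} = 18$ ($p{\left(u \right)} = -9 + 3 \left(3 + 6 \cdot 1\right) = -9 + 3 \left(3 + 6\right) = -9 + 3 \cdot 9 = -9 + 27 = 18$)
$p{\left(\left(-1\right) 3 - -1 \right)} \left(798 - V{\left(19 \right)}\right) = 18 \left(798 - 2 \cdot 19 \frac{1}{24 + 19}\right) = 18 \left(798 - 2 \cdot 19 \cdot \frac{1}{43}\right) = 18 \left(798 - \frac{38}{43}\right) = 18 \cdot \frac{34276}{43} = \frac{616968}{43}$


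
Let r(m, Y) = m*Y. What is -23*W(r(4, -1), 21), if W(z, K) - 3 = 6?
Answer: -207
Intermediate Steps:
r(m, Y) = Y*m
W(z, K) = 9 (W(z, K) = 3 + 6 = 9)
-23*W(r(4, -1), 21) = -23*9 = -207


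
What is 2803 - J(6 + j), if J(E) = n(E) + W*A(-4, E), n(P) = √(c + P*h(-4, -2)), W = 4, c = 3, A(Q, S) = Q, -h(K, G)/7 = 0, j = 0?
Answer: 2819 - √3 ≈ 2817.3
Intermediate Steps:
h(K, G) = 0 (h(K, G) = -7*0 = 0)
n(P) = √3 (n(P) = √(3 + P*0) = √(3 + 0) = √3)
J(E) = -16 + √3 (J(E) = √3 + 4*(-4) = √3 - 16 = -16 + √3)
2803 - J(6 + j) = 2803 - (-16 + √3) = 2803 + (16 - √3) = 2819 - √3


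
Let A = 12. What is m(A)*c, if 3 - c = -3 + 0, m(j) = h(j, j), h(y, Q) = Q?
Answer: 72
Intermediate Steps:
m(j) = j
c = 6 (c = 3 - (-3 + 0) = 3 - 1*(-3) = 3 + 3 = 6)
m(A)*c = 12*6 = 72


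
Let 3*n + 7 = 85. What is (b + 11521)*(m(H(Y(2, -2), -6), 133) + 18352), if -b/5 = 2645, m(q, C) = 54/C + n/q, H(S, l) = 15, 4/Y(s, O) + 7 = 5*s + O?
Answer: -20798176544/665 ≈ -3.1275e+7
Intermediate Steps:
n = 26 (n = -7/3 + (1/3)*85 = -7/3 + 85/3 = 26)
Y(s, O) = 4/(-7 + O + 5*s) (Y(s, O) = 4/(-7 + (5*s + O)) = 4/(-7 + (O + 5*s)) = 4/(-7 + O + 5*s))
m(q, C) = 26/q + 54/C (m(q, C) = 54/C + 26/q = 26/q + 54/C)
b = -13225 (b = -5*2645 = -13225)
(b + 11521)*(m(H(Y(2, -2), -6), 133) + 18352) = (-13225 + 11521)*((26/15 + 54/133) + 18352) = -1704*((26*(1/15) + 54*(1/133)) + 18352) = -1704*((26/15 + 54/133) + 18352) = -1704*(4268/1995 + 18352) = -1704*36616508/1995 = -20798176544/665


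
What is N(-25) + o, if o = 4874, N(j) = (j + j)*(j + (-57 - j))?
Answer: 7724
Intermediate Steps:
N(j) = -114*j (N(j) = (2*j)*(-57) = -114*j)
N(-25) + o = -114*(-25) + 4874 = 2850 + 4874 = 7724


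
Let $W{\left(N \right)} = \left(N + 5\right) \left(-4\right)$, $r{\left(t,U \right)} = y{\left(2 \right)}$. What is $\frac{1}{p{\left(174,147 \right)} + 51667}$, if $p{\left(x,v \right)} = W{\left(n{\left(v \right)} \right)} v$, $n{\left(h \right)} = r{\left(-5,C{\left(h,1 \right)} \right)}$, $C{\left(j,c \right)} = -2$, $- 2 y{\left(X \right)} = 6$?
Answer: $\frac{1}{50491} \approx 1.9806 \cdot 10^{-5}$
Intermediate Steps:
$y{\left(X \right)} = -3$ ($y{\left(X \right)} = \left(- \frac{1}{2}\right) 6 = -3$)
$r{\left(t,U \right)} = -3$
$n{\left(h \right)} = -3$
$W{\left(N \right)} = -20 - 4 N$ ($W{\left(N \right)} = \left(5 + N\right) \left(-4\right) = -20 - 4 N$)
$p{\left(x,v \right)} = - 8 v$ ($p{\left(x,v \right)} = \left(-20 - -12\right) v = \left(-20 + 12\right) v = - 8 v$)
$\frac{1}{p{\left(174,147 \right)} + 51667} = \frac{1}{\left(-8\right) 147 + 51667} = \frac{1}{-1176 + 51667} = \frac{1}{50491}$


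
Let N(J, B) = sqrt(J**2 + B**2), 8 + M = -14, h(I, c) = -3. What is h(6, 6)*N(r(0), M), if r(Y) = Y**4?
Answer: -66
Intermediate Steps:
M = -22 (M = -8 - 14 = -22)
N(J, B) = sqrt(B**2 + J**2)
h(6, 6)*N(r(0), M) = -3*sqrt((-22)**2 + (0**4)**2) = -3*sqrt(484 + 0**2) = -3*sqrt(484 + 0) = -3*sqrt(484) = -3*22 = -66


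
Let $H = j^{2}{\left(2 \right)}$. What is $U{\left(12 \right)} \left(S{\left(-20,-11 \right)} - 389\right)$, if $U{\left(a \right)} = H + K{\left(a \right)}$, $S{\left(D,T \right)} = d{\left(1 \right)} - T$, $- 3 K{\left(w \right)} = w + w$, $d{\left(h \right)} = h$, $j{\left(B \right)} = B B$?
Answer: $-3016$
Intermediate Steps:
$j{\left(B \right)} = B^{2}$
$K{\left(w \right)} = - \frac{2 w}{3}$ ($K{\left(w \right)} = - \frac{w + w}{3} = - \frac{2 w}{3}$)
$S{\left(D,T \right)} = 1 - T$
$H = 16$ ($H = \left(2^{2}\right)^{2} = 4^{2} = 16$)
$U{\left(a \right)} = 16 - \frac{2 a}{3}$
$U{\left(12 \right)} \left(S{\left(-20,-11 \right)} - 389\right) = \left(16 - 8\right) \left(\left(1 - -11\right) - 389\right) = \left(16 - 8\right) \left(\left(1 + 11\right) - 389\right) = 8 \left(12 - 389\right) = 8 \left(-377\right) = -3016$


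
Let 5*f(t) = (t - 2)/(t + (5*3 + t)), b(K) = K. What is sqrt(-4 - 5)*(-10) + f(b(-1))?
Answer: -3/65 - 30*I ≈ -0.046154 - 30.0*I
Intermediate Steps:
f(t) = (-2 + t)/(5*(15 + 2*t)) (f(t) = ((t - 2)/(t + (5*3 + t)))/5 = ((-2 + t)/(t + (15 + t)))/5 = ((-2 + t)/(15 + 2*t))/5 = (-2 + t)/(5*(15 + 2*t)))
sqrt(-4 - 5)*(-10) + f(b(-1)) = sqrt(-4 - 5)*(-10) + (-2 - 1)/(5*(15 + 2*(-1))) = sqrt(-9)*(-10) + (1/5)*(-3)/(15 - 2) = (3*I)*(-10) + (1/5)*(-3)/13 = -30*I + (1/5)*(1/13)*(-3) = -30*I - 3/65 = -3/65 - 30*I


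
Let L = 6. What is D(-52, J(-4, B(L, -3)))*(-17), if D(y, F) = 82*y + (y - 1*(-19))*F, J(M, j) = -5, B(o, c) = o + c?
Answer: 69683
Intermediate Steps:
B(o, c) = c + o
D(y, F) = 82*y + F*(19 + y) (D(y, F) = 82*y + (y + 19)*F = 82*y + (19 + y)*F = 82*y + F*(19 + y))
D(-52, J(-4, B(L, -3)))*(-17) = (19*(-5) + 82*(-52) - 5*(-52))*(-17) = (-95 - 4264 + 260)*(-17) = -4099*(-17) = 69683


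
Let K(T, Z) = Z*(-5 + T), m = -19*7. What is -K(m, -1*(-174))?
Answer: 24012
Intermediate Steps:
m = -133
-K(m, -1*(-174)) = -(-1*(-174))*(-5 - 133) = -174*(-138) = -1*(-24012) = 24012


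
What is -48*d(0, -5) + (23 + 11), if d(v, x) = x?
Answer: 274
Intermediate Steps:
-48*d(0, -5) + (23 + 11) = -48*(-5) + (23 + 11) = 240 + 34 = 274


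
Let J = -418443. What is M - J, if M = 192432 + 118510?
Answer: 729385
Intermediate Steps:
M = 310942
M - J = 310942 - 1*(-418443) = 310942 + 418443 = 729385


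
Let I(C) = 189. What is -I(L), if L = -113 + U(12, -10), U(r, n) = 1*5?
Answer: -189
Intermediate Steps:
U(r, n) = 5
L = -108 (L = -113 + 5 = -108)
-I(L) = -1*189 = -189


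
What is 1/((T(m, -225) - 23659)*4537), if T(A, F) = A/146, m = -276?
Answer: -73/7836510565 ≈ -9.3154e-9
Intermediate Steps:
T(A, F) = A/146 (T(A, F) = A*(1/146) = A/146)
1/((T(m, -225) - 23659)*4537) = 1/(((1/146)*(-276) - 23659)*4537) = (1/4537)/(-138/73 - 23659) = (1/4537)/(-1727245/73) = -73/1727245*1/4537 = -73/7836510565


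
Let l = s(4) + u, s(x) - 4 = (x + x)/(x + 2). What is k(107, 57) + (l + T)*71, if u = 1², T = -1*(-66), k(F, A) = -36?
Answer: 15299/3 ≈ 5099.7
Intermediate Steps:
T = 66
u = 1
s(x) = 4 + 2*x/(2 + x) (s(x) = 4 + (x + x)/(x + 2) = 4 + (2*x)/(2 + x) = 4 + 2*x/(2 + x))
l = 19/3 (l = 2*(4 + 3*4)/(2 + 4) + 1 = 2*(4 + 12)/6 + 1 = 2*(⅙)*16 + 1 = 16/3 + 1 = 19/3 ≈ 6.3333)
k(107, 57) + (l + T)*71 = -36 + (19/3 + 66)*71 = -36 + (217/3)*71 = -36 + 15407/3 = 15299/3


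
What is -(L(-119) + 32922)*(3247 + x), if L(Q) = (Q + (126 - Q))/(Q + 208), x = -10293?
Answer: 20646076464/89 ≈ 2.3198e+8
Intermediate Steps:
L(Q) = 126/(208 + Q)
-(L(-119) + 32922)*(3247 + x) = -(126/(208 - 119) + 32922)*(3247 - 10293) = -(126/89 + 32922)*(-7046) = -2930184*(-7046)/89 = -1*(-20646076464/89) = 20646076464/89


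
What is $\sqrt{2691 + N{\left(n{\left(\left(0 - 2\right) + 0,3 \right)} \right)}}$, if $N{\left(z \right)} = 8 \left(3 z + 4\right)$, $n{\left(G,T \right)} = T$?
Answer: $\sqrt{2795} \approx 52.868$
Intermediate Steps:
$N{\left(z \right)} = 32 + 24 z$ ($N{\left(z \right)} = 8 \left(4 + 3 z\right) = 32 + 24 z$)
$\sqrt{2691 + N{\left(n{\left(\left(0 - 2\right) + 0,3 \right)} \right)}} = \sqrt{2691 + \left(32 + 24 \cdot 3\right)} = \sqrt{2691 + \left(32 + 72\right)} = \sqrt{2691 + 104} = \sqrt{2795}$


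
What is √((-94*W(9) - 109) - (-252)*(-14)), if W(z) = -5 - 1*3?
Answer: I*√2885 ≈ 53.712*I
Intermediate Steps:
W(z) = -8 (W(z) = -5 - 3 = -8)
√((-94*W(9) - 109) - (-252)*(-14)) = √((-94*(-8) - 109) - (-252)*(-14)) = √((752 - 109) - 36*98) = √(643 - 3528) = √(-2885) = I*√2885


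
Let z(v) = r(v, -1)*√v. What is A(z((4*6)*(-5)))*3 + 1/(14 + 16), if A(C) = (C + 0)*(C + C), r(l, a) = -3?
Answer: -194399/30 ≈ -6480.0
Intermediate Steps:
z(v) = -3*√v
A(C) = 2*C² (A(C) = C*(2*C) = 2*C²)
A(z((4*6)*(-5)))*3 + 1/(14 + 16) = (2*(-3*2*I*√30)²)*3 + 1/(14 + 16) = (2*(-3*2*I*√30)²)*3 + 1/30 = (2*(-6*I*√30)²)*3 + 1/30 = (2*(-1080))*3 + 1/30 = -2160*3 + 1/30 = -6480 + 1/30 = -194399/30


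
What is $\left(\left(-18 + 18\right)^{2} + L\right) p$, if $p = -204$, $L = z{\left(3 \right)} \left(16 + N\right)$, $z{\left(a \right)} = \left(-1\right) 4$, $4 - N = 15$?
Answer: $4080$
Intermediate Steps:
$N = -11$ ($N = 4 - 15 = -11$)
$z{\left(a \right)} = -4$
$L = -20$ ($L = - 4 \left(16 - 11\right) = \left(-4\right) 5 = -20$)
$\left(\left(-18 + 18\right)^{2} + L\right) p = \left(\left(-18 + 18\right)^{2} - 20\right) \left(-204\right) = \left(0^{2} - 20\right) \left(-204\right) = \left(0 - 20\right) \left(-204\right) = \left(-20\right) \left(-204\right) = 4080$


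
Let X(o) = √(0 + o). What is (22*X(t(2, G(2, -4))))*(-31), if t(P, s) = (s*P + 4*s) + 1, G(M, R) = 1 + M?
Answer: -682*√19 ≈ -2972.8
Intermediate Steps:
t(P, s) = 1 + 4*s + P*s (t(P, s) = (P*s + 4*s) + 1 = (4*s + P*s) + 1 = 1 + 4*s + P*s)
X(o) = √o
(22*X(t(2, G(2, -4))))*(-31) = (22*√(1 + 4*(1 + 2) + 2*(1 + 2)))*(-31) = (22*√(1 + 4*3 + 2*3))*(-31) = (22*√(1 + 12 + 6))*(-31) = (22*√19)*(-31) = -682*√19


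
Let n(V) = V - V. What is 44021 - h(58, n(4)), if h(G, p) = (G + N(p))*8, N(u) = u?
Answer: 43557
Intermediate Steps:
n(V) = 0
h(G, p) = 8*G + 8*p (h(G, p) = (G + p)*8 = 8*G + 8*p)
44021 - h(58, n(4)) = 44021 - (8*58 + 8*0) = 44021 - (464 + 0) = 44021 - 1*464 = 44021 - 464 = 43557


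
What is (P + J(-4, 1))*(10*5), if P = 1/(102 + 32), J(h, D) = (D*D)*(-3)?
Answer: -10025/67 ≈ -149.63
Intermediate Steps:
J(h, D) = -3*D² (J(h, D) = D²*(-3) = -3*D²)
P = 1/134 ≈ 0.0074627
(P + J(-4, 1))*(10*5) = (1/134 - 3*1²)*(10*5) = (1/134 - 3*1)*50 = (1/134 - 3)*50 = -401/134*50 = -10025/67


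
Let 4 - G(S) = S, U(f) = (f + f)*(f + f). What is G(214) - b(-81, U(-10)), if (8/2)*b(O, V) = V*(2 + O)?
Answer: 7690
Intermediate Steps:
U(f) = 4*f² (U(f) = (2*f)*(2*f) = 4*f²)
b(O, V) = V*(2 + O)/4 (b(O, V) = (V*(2 + O))/4 = V*(2 + O)/4)
G(S) = 4 - S
G(214) - b(-81, U(-10)) = (4 - 1*214) - 4*(-10)²*(2 - 81)/4 = (4 - 214) - 4*100*(-79)/4 = -210 - 400*(-79)/4 = -210 - 1*(-7900) = -210 + 7900 = 7690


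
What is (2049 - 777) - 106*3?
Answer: 954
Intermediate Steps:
(2049 - 777) - 106*3 = 1272 - 318 = 954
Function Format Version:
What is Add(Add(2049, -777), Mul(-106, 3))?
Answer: 954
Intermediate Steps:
Add(Add(2049, -777), Mul(-106, 3)) = Add(1272, -318) = 954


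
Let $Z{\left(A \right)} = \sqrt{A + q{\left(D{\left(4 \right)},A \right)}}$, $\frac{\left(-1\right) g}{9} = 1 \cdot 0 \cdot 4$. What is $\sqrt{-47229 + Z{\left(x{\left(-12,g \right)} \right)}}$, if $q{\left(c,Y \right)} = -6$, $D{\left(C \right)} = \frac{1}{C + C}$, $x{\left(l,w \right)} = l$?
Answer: $\sqrt{-47229 + 3 i \sqrt{2}} \approx 0.0098 + 217.32 i$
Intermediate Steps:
$g = 0$ ($g = - 9 \cdot 1 \cdot 0 \cdot 4 = - 9 \cdot 0 \cdot 4 = \left(-9\right) 0 = 0$)
$D{\left(C \right)} = \frac{1}{2 C}$
$Z{\left(A \right)} = \sqrt{-6 + A}$ ($Z{\left(A \right)} = \sqrt{A - 6} = \sqrt{-6 + A}$)
$\sqrt{-47229 + Z{\left(x{\left(-12,g \right)} \right)}} = \sqrt{-47229 + \sqrt{-6 - 12}} = \sqrt{-47229 + \sqrt{-18}} = \sqrt{-47229 + 3 i \sqrt{2}}$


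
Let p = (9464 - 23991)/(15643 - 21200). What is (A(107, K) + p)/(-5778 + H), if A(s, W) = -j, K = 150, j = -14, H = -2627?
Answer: -18465/9341317 ≈ -0.0019767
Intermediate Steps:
A(s, W) = 14 (A(s, W) = -1*(-14) = 14)
p = 14527/5557 (p = -14527/(-5557) = -14527*(-1/5557) = 14527/5557 ≈ 2.6142)
(A(107, K) + p)/(-5778 + H) = (14 + 14527/5557)/(-5778 - 2627) = (92325/5557)/(-8405) = (92325/5557)*(-1/8405) = -18465/9341317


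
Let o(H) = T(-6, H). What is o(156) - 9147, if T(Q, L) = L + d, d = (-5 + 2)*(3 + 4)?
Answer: -9012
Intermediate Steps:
d = -21 (d = -3*7 = -21)
T(Q, L) = -21 + L (T(Q, L) = L - 21 = -21 + L)
o(H) = -21 + H
o(156) - 9147 = (-21 + 156) - 9147 = 135 - 9147 = -9012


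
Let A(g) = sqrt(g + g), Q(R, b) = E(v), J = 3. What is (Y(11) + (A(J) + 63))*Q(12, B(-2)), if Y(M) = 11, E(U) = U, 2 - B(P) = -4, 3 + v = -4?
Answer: -518 - 7*sqrt(6) ≈ -535.15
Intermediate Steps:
v = -7 (v = -3 - 4 = -7)
B(P) = 6 (B(P) = 2 - 1*(-4) = 2 + 4 = 6)
Q(R, b) = -7
A(g) = sqrt(2)*sqrt(g) (A(g) = sqrt(2*g) = sqrt(2)*sqrt(g))
(Y(11) + (A(J) + 63))*Q(12, B(-2)) = (11 + (sqrt(2)*sqrt(3) + 63))*(-7) = (11 + (sqrt(6) + 63))*(-7) = (11 + (63 + sqrt(6)))*(-7) = (74 + sqrt(6))*(-7) = -518 - 7*sqrt(6)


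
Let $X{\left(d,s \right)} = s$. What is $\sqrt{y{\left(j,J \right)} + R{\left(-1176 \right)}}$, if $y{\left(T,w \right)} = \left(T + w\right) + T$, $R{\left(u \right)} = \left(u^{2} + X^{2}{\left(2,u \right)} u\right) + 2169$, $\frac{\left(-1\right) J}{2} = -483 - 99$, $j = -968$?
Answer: $i \sqrt{1624995403} \approx 40311.0 i$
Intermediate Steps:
$J = 1164$ ($J = - 2 \left(-483 - 99\right) = \left(-2\right) \left(-582\right) = 1164$)
$R{\left(u \right)} = 2169 + u^{2} + u^{3}$ ($R{\left(u \right)} = \left(u^{2} + u^{2} u\right) + 2169 = \left(u^{2} + u^{3}\right) + 2169 = 2169 + u^{2} + u^{3}$)
$y{\left(T,w \right)} = w + 2 T$
$\sqrt{y{\left(j,J \right)} + R{\left(-1176 \right)}} = \sqrt{\left(1164 + 2 \left(-968\right)\right) + \left(2169 + \left(-1176\right)^{2} + \left(-1176\right)^{3}\right)} = \sqrt{\left(1164 - 1936\right) + \left(2169 + 1382976 - 1626379776\right)} = \sqrt{-772 - 1624994631} = \sqrt{-1624995403} = i \sqrt{1624995403}$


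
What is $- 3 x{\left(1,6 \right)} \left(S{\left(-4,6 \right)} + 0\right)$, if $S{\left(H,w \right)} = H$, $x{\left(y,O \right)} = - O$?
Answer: $-72$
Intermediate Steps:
$- 3 x{\left(1,6 \right)} \left(S{\left(-4,6 \right)} + 0\right) = - 3 \left(\left(-1\right) 6\right) \left(-4 + 0\right) = \left(-3\right) \left(-6\right) \left(-4\right) = 18 \left(-4\right) = -72$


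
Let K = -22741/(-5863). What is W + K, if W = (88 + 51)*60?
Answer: 48920161/5863 ≈ 8343.9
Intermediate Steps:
W = 8340 (W = 139*60 = 8340)
K = 22741/5863 (K = -22741*(-1/5863) = 22741/5863 ≈ 3.8787)
W + K = 8340 + 22741/5863 = 48920161/5863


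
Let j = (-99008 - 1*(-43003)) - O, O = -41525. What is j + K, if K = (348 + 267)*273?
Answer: 153415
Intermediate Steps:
K = 167895 (K = 615*273 = 167895)
j = -14480 (j = (-99008 - 1*(-43003)) - 1*(-41525) = (-99008 + 43003) + 41525 = -56005 + 41525 = -14480)
j + K = -14480 + 167895 = 153415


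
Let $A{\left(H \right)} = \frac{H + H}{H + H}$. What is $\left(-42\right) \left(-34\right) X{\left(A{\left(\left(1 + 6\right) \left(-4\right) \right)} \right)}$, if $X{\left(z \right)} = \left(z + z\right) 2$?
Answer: $5712$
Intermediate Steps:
$A{\left(H \right)} = 1$ ($A{\left(H \right)} = \frac{2 H}{2 H} = 2 H \frac{1}{2 H} = 1$)
$X{\left(z \right)} = 4 z$ ($X{\left(z \right)} = 2 z 2 = 4 z$)
$\left(-42\right) \left(-34\right) X{\left(A{\left(\left(1 + 6\right) \left(-4\right) \right)} \right)} = \left(-42\right) \left(-34\right) 4 \cdot 1 = 1428 \cdot 4 = 5712$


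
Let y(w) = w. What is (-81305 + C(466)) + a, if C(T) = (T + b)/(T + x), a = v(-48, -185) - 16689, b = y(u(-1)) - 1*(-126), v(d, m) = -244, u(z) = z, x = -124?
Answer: -11198935/114 ≈ -98236.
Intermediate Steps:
b = 125 (b = -1 - 1*(-126) = -1 + 126 = 125)
a = -16933 (a = -244 - 16689 = -16933)
C(T) = (125 + T)/(-124 + T) (C(T) = (T + 125)/(T - 124) = (125 + T)/(-124 + T))
(-81305 + C(466)) + a = (-81305 + (125 + 466)/(-124 + 466)) - 16933 = (-81305 + 591/342) - 16933 = (-81305 + (1/342)*591) - 16933 = (-81305 + 197/114) - 16933 = -9268573/114 - 16933 = -11198935/114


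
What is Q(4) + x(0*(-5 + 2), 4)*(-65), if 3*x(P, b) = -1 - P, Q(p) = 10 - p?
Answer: 83/3 ≈ 27.667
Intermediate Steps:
x(P, b) = -⅓ - P/3 (x(P, b) = (-1 - P)/3 = -⅓ - P/3)
Q(4) + x(0*(-5 + 2), 4)*(-65) = (10 - 1*4) + (-⅓ - 0*(-5 + 2))*(-65) = (10 - 4) + (-⅓ - 0*(-3))*(-65) = 6 + (-⅓ - ⅓*0)*(-65) = 6 + (-⅓ + 0)*(-65) = 6 - ⅓*(-65) = 6 + 65/3 = 83/3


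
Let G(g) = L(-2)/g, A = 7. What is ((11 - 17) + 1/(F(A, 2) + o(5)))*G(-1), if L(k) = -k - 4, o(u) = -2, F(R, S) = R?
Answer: -58/5 ≈ -11.600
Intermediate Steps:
L(k) = -4 - k
G(g) = -2/g (G(g) = (-4 - 1*(-2))/g = (-4 + 2)/g = -2/g)
((11 - 17) + 1/(F(A, 2) + o(5)))*G(-1) = ((11 - 17) + 1/(7 - 2))*(-2/(-1)) = (-6 + 1/5)*(-2*(-1)) = (-6 + ⅕)*2 = -29/5*2 = -58/5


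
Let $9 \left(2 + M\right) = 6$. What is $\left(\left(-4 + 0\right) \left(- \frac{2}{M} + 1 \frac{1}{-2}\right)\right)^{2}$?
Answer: $16$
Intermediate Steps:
$M = - \frac{4}{3}$ ($M = -2 + \frac{1}{9} \cdot 6 = -2 + \frac{2}{3} = - \frac{4}{3} \approx -1.3333$)
$\left(\left(-4 + 0\right) \left(- \frac{2}{M} + 1 \frac{1}{-2}\right)\right)^{2} = \left(\left(-4 + 0\right) \left(- \frac{2}{- \frac{4}{3}} + 1 \frac{1}{-2}\right)\right)^{2} = \left(- 4 \left(\left(-2\right) \left(- \frac{3}{4}\right) + 1 \left(- \frac{1}{2}\right)\right)\right)^{2} = \left(- 4 \left(\frac{3}{2} - \frac{1}{2}\right)\right)^{2} = \left(\left(-4\right) 1\right)^{2} = \left(-4\right)^{2} = 16$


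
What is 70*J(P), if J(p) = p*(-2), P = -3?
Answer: 420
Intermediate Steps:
J(p) = -2*p
70*J(P) = 70*(-2*(-3)) = 70*6 = 420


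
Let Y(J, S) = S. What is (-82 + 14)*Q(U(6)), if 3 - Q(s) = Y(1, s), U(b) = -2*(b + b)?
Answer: -1836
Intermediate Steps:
U(b) = -4*b
Q(s) = 3 - s
(-82 + 14)*Q(U(6)) = (-82 + 14)*(3 - (-4)*6) = -68*(3 - 1*(-24)) = -68*(3 + 24) = -68*27 = -1836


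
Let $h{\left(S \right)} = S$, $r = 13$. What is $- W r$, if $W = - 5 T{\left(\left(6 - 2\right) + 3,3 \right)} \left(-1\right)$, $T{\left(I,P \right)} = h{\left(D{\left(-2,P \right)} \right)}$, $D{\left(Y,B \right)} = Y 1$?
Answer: $130$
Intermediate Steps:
$D{\left(Y,B \right)} = Y$
$T{\left(I,P \right)} = -2$
$W = -10$ ($W = \left(-5\right) \left(-2\right) \left(-1\right) = 10 \left(-1\right) = -10$)
$- W r = \left(-1\right) \left(-10\right) 13 = 10 \cdot 13 = 130$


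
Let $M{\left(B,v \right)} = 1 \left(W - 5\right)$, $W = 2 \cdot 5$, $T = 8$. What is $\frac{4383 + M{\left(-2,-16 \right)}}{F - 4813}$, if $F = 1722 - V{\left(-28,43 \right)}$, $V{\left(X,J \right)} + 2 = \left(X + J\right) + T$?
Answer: $- \frac{1097}{778} \approx -1.41$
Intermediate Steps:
$V{\left(X,J \right)} = 6 + J + X$ ($V{\left(X,J \right)} = -2 + \left(\left(X + J\right) + 8\right) = -2 + \left(\left(J + X\right) + 8\right) = -2 + \left(8 + J + X\right) = 6 + J + X$)
$W = 10$
$F = 1701$ ($F = 1722 - \left(6 + 43 - 28\right) = 1722 - 21 = 1701$)
$M{\left(B,v \right)} = 5$ ($M{\left(B,v \right)} = 1 \left(10 - 5\right) = 1 \cdot 5 = 5$)
$\frac{4383 + M{\left(-2,-16 \right)}}{F - 4813} = \frac{4383 + 5}{1701 - 4813} = \frac{4388}{-3112} = 4388 \left(- \frac{1}{3112}\right) = - \frac{1097}{778}$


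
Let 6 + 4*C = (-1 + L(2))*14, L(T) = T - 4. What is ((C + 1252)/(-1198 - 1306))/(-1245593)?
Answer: 155/389870609 ≈ 3.9757e-7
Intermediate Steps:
L(T) = -4 + T
C = -12 (C = -3/2 + ((-1 + (-4 + 2))*14)/4 = -3/2 + ((-1 - 2)*14)/4 = -3/2 + (-3*14)/4 = -3/2 + (¼)*(-42) = -3/2 - 21/2 = -12)
((C + 1252)/(-1198 - 1306))/(-1245593) = ((-12 + 1252)/(-1198 - 1306))/(-1245593) = (1240/(-2504))*(-1/1245593) = (1240*(-1/2504))*(-1/1245593) = -155/313*(-1/1245593) = 155/389870609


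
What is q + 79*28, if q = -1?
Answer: 2211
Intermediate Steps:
q + 79*28 = -1 + 79*28 = -1 + 2212 = 2211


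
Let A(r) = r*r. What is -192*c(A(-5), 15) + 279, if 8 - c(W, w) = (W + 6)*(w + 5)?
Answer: 117783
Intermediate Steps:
A(r) = r²
c(W, w) = 8 - (5 + w)*(6 + W) (c(W, w) = 8 - (W + 6)*(w + 5) = 8 - (6 + W)*(5 + w) = 8 - (5 + w)*(6 + W))
-192*c(A(-5), 15) + 279 = -192*(-22 - 6*15 - 5*(-5)² - 1*(-5)²*15) + 279 = -192*(-22 - 90 - 5*25 - 1*25*15) + 279 = -192*(-22 - 90 - 125 - 375) + 279 = -192*(-612) + 279 = 117504 + 279 = 117783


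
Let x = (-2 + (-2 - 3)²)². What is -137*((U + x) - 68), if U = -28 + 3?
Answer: -59732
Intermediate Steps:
U = -25
x = 529 (x = (-2 + (-5)²)² = (-2 + 25)² = 23² = 529)
-137*((U + x) - 68) = -137*((-25 + 529) - 68) = -137*(504 - 68) = -137*436 = -59732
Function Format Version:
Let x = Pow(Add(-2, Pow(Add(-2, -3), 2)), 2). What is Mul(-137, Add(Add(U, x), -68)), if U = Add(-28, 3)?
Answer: -59732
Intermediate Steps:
U = -25
x = 529 (x = Pow(Add(-2, Pow(-5, 2)), 2) = Pow(Add(-2, 25), 2) = Pow(23, 2) = 529)
Mul(-137, Add(Add(U, x), -68)) = Mul(-137, Add(Add(-25, 529), -68)) = Mul(-137, Add(504, -68)) = Mul(-137, 436) = -59732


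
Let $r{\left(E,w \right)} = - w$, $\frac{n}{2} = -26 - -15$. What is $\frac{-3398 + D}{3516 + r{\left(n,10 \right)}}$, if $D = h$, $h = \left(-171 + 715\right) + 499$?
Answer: $- \frac{2355}{3506} \approx -0.67171$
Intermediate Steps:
$n = -22$ ($n = 2 \left(-26 - -15\right) = 2 \left(-26 + 15\right) = 2 \left(-11\right) = -22$)
$h = 1043$ ($h = 544 + 499 = 1043$)
$D = 1043$
$\frac{-3398 + D}{3516 + r{\left(n,10 \right)}} = \frac{-3398 + 1043}{3516 - 10} = - \frac{2355}{3516 - 10} = - \frac{2355}{3506}$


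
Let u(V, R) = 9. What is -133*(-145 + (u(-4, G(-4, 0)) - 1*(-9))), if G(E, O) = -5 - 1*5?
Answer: 16891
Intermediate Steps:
G(E, O) = -10 (G(E, O) = -5 - 5 = -10)
-133*(-145 + (u(-4, G(-4, 0)) - 1*(-9))) = -133*(-145 + (9 - 1*(-9))) = -133*(-145 + (9 + 9)) = -133*(-145 + 18) = -133*(-127) = 16891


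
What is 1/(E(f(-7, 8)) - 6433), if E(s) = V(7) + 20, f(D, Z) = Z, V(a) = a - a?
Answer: -1/6413 ≈ -0.00015593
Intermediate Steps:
V(a) = 0
E(s) = 20 (E(s) = 0 + 20 = 20)
1/(E(f(-7, 8)) - 6433) = 1/(20 - 6433) = 1/(-6413) = -1/6413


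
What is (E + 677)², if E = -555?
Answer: 14884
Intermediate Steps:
(E + 677)² = (-555 + 677)² = 122² = 14884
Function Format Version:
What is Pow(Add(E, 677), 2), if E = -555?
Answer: 14884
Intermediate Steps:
Pow(Add(E, 677), 2) = Pow(Add(-555, 677), 2) = Pow(122, 2) = 14884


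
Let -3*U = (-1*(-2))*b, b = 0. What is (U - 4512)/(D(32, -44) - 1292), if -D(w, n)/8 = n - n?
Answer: 1128/323 ≈ 3.4923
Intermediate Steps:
D(w, n) = 0 (D(w, n) = -8*(n - n) = -8*0 = 0)
U = 0 (U = -(-1*(-2))*0/3 = -2*0/3 = -⅓*0 = 0)
(U - 4512)/(D(32, -44) - 1292) = (0 - 4512)/(0 - 1292) = -4512/(-1292) = -4512*(-1/1292) = 1128/323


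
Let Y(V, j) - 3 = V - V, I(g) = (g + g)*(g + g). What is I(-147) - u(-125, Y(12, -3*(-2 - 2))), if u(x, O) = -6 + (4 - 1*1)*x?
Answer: 86817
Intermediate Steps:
I(g) = 4*g**2 (I(g) = (2*g)*(2*g) = 4*g**2)
Y(V, j) = 3 (Y(V, j) = 3 + (V - V) = 3 + 0 = 3)
u(x, O) = -6 + 3*x (u(x, O) = -6 + (4 - 1)*x = -6 + 3*x)
I(-147) - u(-125, Y(12, -3*(-2 - 2))) = 4*(-147)**2 - (-6 + 3*(-125)) = 4*21609 - (-6 - 375) = 86436 - 1*(-381) = 86436 + 381 = 86817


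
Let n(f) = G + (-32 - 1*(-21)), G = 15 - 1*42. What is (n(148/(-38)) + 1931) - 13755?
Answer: -11862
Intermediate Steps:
G = -27 (G = 15 - 42 = -27)
n(f) = -38 (n(f) = -27 + (-32 - 1*(-21)) = -27 + (-32 + 21) = -27 - 11 = -38)
(n(148/(-38)) + 1931) - 13755 = (-38 + 1931) - 13755 = 1893 - 13755 = -11862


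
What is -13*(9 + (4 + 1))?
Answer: -182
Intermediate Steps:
-13*(9 + (4 + 1)) = -13*(9 + 5) = -13*14 = -182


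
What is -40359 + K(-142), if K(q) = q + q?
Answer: -40643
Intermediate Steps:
K(q) = 2*q
-40359 + K(-142) = -40359 + 2*(-142) = -40359 - 284 = -40643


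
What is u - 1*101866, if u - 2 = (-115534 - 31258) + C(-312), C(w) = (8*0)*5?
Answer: -248656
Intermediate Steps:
C(w) = 0 (C(w) = 0*5 = 0)
u = -146790 (u = 2 + ((-115534 - 31258) + 0) = 2 + (-146792 + 0) = 2 - 146792 = -146790)
u - 1*101866 = -146790 - 1*101866 = -146790 - 101866 = -248656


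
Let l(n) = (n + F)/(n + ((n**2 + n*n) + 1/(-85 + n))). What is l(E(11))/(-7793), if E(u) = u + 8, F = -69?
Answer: 660/76223333 ≈ 8.6588e-6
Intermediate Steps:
E(u) = 8 + u
l(n) = (-69 + n)/(n + 1/(-85 + n) + 2*n**2) (l(n) = (n - 69)/(n + ((n**2 + n*n) + 1/(-85 + n))) = (-69 + n)/(n + ((n**2 + n**2) + 1/(-85 + n))) = (-69 + n)/(n + (2*n**2 + 1/(-85 + n))) = (-69 + n)/(n + (1/(-85 + n) + 2*n**2)) = (-69 + n)/(n + 1/(-85 + n) + 2*n**2))
l(E(11))/(-7793) = ((5865 + (8 + 11)**2 - 154*(8 + 11))/(1 - 169*(8 + 11)**2 - 85*(8 + 11) + 2*(8 + 11)**3))/(-7793) = ((5865 + 19**2 - 154*19)/(1 - 169*19**2 - 85*19 + 2*19**3))*(-1/7793) = ((5865 + 361 - 2926)/(1 - 169*361 - 1615 + 2*6859))*(-1/7793) = (3300/(1 - 61009 - 1615 + 13718))*(-1/7793) = (3300/(-48905))*(-1/7793) = -1/48905*3300*(-1/7793) = -660/9781*(-1/7793) = 660/76223333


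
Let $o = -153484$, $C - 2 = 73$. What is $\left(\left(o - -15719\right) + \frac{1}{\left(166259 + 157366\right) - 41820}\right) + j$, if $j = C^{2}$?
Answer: $- \frac{37237712699}{281805} \approx -1.3214 \cdot 10^{5}$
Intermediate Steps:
$C = 75$ ($C = 2 + 73 = 75$)
$j = 5625$ ($j = 75^{2} = 5625$)
$\left(\left(o - -15719\right) + \frac{1}{\left(166259 + 157366\right) - 41820}\right) + j = \left(\left(-153484 - -15719\right) + \frac{1}{\left(166259 + 157366\right) - 41820}\right) + 5625 = \left(\left(-153484 + 15719\right) + \frac{1}{323625 - 41820}\right) + 5625 = \left(-137765 + \frac{1}{281805}\right) + 5625 = - \frac{38822865824}{281805} + 5625 = - \frac{37237712699}{281805}$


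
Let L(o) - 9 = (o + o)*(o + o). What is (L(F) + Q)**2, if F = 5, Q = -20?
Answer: 7921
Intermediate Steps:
L(o) = 9 + 4*o**2 (L(o) = 9 + (o + o)*(o + o) = 9 + (2*o)*(2*o) = 9 + 4*o**2)
(L(F) + Q)**2 = ((9 + 4*5**2) - 20)**2 = ((9 + 4*25) - 20)**2 = ((9 + 100) - 20)**2 = (109 - 20)**2 = 89**2 = 7921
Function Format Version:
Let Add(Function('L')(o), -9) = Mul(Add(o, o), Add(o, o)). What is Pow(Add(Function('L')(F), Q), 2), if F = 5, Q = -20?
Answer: 7921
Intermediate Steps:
Function('L')(o) = Add(9, Mul(4, Pow(o, 2))) (Function('L')(o) = Add(9, Mul(Add(o, o), Add(o, o))) = Add(9, Mul(Mul(2, o), Mul(2, o))) = Add(9, Mul(4, Pow(o, 2))))
Pow(Add(Function('L')(F), Q), 2) = Pow(Add(Add(9, Mul(4, Pow(5, 2))), -20), 2) = Pow(Add(Add(9, Mul(4, 25)), -20), 2) = Pow(Add(Add(9, 100), -20), 2) = Pow(Add(109, -20), 2) = Pow(89, 2) = 7921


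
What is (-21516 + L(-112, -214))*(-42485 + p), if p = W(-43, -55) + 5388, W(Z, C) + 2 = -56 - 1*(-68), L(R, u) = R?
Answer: 802117636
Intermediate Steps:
W(Z, C) = 10 (W(Z, C) = -2 + (-56 - 1*(-68)) = -2 + (-56 + 68) = -2 + 12 = 10)
p = 5398 (p = 10 + 5388 = 5398)
(-21516 + L(-112, -214))*(-42485 + p) = (-21516 - 112)*(-42485 + 5398) = -21628*(-37087) = 802117636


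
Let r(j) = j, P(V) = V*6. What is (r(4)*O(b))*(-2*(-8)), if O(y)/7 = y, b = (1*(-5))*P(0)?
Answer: 0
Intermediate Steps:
P(V) = 6*V
b = 0 (b = (1*(-5))*(6*0) = -5*0 = 0)
O(y) = 7*y
(r(4)*O(b))*(-2*(-8)) = (4*(7*0))*(-2*(-8)) = (4*0)*16 = 0*16 = 0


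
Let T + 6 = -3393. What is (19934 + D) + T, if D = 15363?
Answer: 31898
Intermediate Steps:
T = -3399 (T = -6 - 3393 = -3399)
(19934 + D) + T = (19934 + 15363) - 3399 = 35297 - 3399 = 31898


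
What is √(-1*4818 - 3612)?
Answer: I*√8430 ≈ 91.815*I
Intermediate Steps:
√(-1*4818 - 3612) = √(-4818 - 3612) = √(-8430) = I*√8430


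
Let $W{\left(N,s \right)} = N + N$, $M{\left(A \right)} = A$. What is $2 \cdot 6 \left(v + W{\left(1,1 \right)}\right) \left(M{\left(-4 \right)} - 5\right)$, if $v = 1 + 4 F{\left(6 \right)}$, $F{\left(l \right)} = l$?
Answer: $-2916$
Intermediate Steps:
$W{\left(N,s \right)} = 2 N$
$v = 25$ ($v = 1 + 4 \cdot 6 = 1 + 24 = 25$)
$2 \cdot 6 \left(v + W{\left(1,1 \right)}\right) \left(M{\left(-4 \right)} - 5\right) = 2 \cdot 6 \left(25 + 2 \cdot 1\right) \left(-4 - 5\right) = 12 \left(25 + 2\right) \left(-9\right) = 12 \cdot 27 \left(-9\right) = 12 \left(-243\right) = -2916$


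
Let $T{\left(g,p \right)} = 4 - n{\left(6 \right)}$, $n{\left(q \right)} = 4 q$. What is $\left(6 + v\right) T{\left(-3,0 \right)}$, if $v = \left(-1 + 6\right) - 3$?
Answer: $-160$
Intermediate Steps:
$v = 2$ ($v = 5 - 3 = 2$)
$T{\left(g,p \right)} = -20$ ($T{\left(g,p \right)} = 4 - 4 \cdot 6 = 4 - 24 = -20$)
$\left(6 + v\right) T{\left(-3,0 \right)} = \left(6 + 2\right) \left(-20\right) = 8 \left(-20\right) = -160$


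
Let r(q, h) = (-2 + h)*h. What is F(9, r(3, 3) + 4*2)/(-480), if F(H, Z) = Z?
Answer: -11/480 ≈ -0.022917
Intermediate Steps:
r(q, h) = h*(-2 + h)
F(9, r(3, 3) + 4*2)/(-480) = (3*(-2 + 3) + 4*2)/(-480) = (3*1 + 8)*(-1/480) = (3 + 8)*(-1/480) = 11*(-1/480) = -11/480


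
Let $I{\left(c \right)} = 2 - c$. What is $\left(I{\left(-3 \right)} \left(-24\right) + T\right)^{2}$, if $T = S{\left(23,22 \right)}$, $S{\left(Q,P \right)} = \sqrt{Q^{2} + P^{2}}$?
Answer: $\left(120 - \sqrt{1013}\right)^{2} \approx 7774.4$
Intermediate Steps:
$S{\left(Q,P \right)} = \sqrt{P^{2} + Q^{2}}$
$T = \sqrt{1013}$ ($T = \sqrt{22^{2} + 23^{2}} = \sqrt{484 + 529} = \sqrt{1013} \approx 31.828$)
$\left(I{\left(-3 \right)} \left(-24\right) + T\right)^{2} = \left(\left(2 - -3\right) \left(-24\right) + \sqrt{1013}\right)^{2} = \left(\left(2 + 3\right) \left(-24\right) + \sqrt{1013}\right)^{2} = \left(5 \left(-24\right) + \sqrt{1013}\right)^{2} = \left(-120 + \sqrt{1013}\right)^{2}$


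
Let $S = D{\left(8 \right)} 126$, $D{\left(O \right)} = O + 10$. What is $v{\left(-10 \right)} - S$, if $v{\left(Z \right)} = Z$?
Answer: $-2278$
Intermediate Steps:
$D{\left(O \right)} = 10 + O$
$S = 2268$ ($S = \left(10 + 8\right) 126 = 18 \cdot 126 = 2268$)
$v{\left(-10 \right)} - S = -10 - 2268 = -2278$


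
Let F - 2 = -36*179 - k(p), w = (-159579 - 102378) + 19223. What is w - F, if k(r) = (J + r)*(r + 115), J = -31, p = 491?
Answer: 42468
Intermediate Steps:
k(r) = (-31 + r)*(115 + r) (k(r) = (-31 + r)*(r + 115) = (-31 + r)*(115 + r))
w = -242734 (w = -261957 + 19223 = -242734)
F = -285202 (F = 2 + (-36*179 - (-3565 + 491² + 84*491)) = 2 + (-6444 - (-3565 + 241081 + 41244)) = 2 + (-6444 - 1*278760) = 2 + (-6444 - 278760) = 2 - 285204 = -285202)
w - F = -242734 - 1*(-285202) = -242734 + 285202 = 42468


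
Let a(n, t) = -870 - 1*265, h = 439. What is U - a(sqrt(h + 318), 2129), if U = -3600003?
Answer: -3598868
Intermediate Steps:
a(n, t) = -1135 (a(n, t) = -870 - 265 = -1135)
U - a(sqrt(h + 318), 2129) = -3600003 - 1*(-1135) = -3600003 + 1135 = -3598868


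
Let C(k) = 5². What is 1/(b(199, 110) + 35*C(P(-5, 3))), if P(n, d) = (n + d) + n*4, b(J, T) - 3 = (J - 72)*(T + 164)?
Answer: 1/35676 ≈ 2.8030e-5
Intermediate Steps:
b(J, T) = 3 + (-72 + J)*(164 + T) (b(J, T) = 3 + (J - 72)*(T + 164) = 3 + (-72 + J)*(164 + T))
P(n, d) = d + 5*n (P(n, d) = (d + n) + 4*n = d + 5*n)
C(k) = 25
1/(b(199, 110) + 35*C(P(-5, 3))) = 1/((-11805 - 72*110 + 164*199 + 199*110) + 35*25) = 1/((-11805 - 7920 + 32636 + 21890) + 875) = 1/(34801 + 875) = 1/35676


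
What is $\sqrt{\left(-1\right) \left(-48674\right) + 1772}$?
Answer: $\sqrt{50446} \approx 224.6$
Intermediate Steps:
$\sqrt{\left(-1\right) \left(-48674\right) + 1772} = \sqrt{48674 + 1772} = \sqrt{50446}$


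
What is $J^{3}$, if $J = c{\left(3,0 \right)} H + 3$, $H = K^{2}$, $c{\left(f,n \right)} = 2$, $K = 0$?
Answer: $27$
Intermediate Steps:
$H = 0$ ($H = 0^{2} = 0$)
$J = 3$ ($J = 2 \cdot 0 + 3 = 0 + 3 = 3$)
$J^{3} = 3^{3} = 27$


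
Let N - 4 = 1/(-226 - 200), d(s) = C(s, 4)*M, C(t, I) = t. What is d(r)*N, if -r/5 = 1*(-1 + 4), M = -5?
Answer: 42575/142 ≈ 299.82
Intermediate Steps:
r = -15 (r = -5*(-1 + 4) = -5*3 = -15)
d(s) = -5*s (d(s) = s*(-5) = -5*s)
N = 1703/426 (N = 4 + 1/(-226 - 200) = 4 + 1/(-426) = 4 - 1/426 = 1703/426 ≈ 3.9977)
d(r)*N = -5*(-15)*(1703/426) = 75*(1703/426) = 42575/142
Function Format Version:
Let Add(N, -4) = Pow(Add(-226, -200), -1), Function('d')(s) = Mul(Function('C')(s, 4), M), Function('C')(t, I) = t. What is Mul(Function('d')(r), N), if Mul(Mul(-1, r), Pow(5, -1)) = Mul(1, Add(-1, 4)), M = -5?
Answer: Rational(42575, 142) ≈ 299.82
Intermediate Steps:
r = -15 (r = Mul(-5, Mul(1, Add(-1, 4))) = Mul(-5, Mul(1, 3)) = Mul(-5, 3) = -15)
Function('d')(s) = Mul(-5, s) (Function('d')(s) = Mul(s, -5) = Mul(-5, s))
N = Rational(1703, 426) (N = Add(4, Pow(Add(-226, -200), -1)) = Add(4, Pow(-426, -1)) = Add(4, Rational(-1, 426)) = Rational(1703, 426) ≈ 3.9977)
Mul(Function('d')(r), N) = Mul(Mul(-5, -15), Rational(1703, 426)) = Mul(75, Rational(1703, 426)) = Rational(42575, 142)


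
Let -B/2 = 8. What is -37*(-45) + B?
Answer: 1649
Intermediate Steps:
B = -16 (B = -2*8 = -16)
-37*(-45) + B = -37*(-45) - 16 = 1665 - 16 = 1649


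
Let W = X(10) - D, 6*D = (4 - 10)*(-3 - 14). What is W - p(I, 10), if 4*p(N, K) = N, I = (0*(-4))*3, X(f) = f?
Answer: -7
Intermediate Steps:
I = 0 (I = 0*3 = 0)
p(N, K) = N/4
D = 17 (D = ((4 - 10)*(-3 - 14))/6 = (-6*(-17))/6 = (⅙)*102 = 17)
W = -7 (W = 10 - 1*17 = 10 - 17 = -7)
W - p(I, 10) = -7 - 0/4 = -7 - 1*0 = -7 + 0 = -7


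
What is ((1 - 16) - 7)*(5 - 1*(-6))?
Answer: -242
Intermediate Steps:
((1 - 16) - 7)*(5 - 1*(-6)) = (-15 - 7)*(5 + 6) = -22*11 = -242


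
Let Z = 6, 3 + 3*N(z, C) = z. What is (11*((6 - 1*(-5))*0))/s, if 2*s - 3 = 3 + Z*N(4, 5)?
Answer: 0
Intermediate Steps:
N(z, C) = -1 + z/3
s = 4 (s = 3/2 + (3 + 6*(-1 + (⅓)*4))/2 = 3/2 + (3 + 6*(-1 + 4/3))/2 = 3/2 + (3 + 6*(⅓))/2 = 3/2 + (3 + 2)/2 = 3/2 + (½)*5 = 3/2 + 5/2 = 4)
(11*((6 - 1*(-5))*0))/s = (11*((6 - 1*(-5))*0))/4 = (11*((6 + 5)*0))*(¼) = (11*(11*0))*(¼) = (11*0)*(¼) = 0*(¼) = 0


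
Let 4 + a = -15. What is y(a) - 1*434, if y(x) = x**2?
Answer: -73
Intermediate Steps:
a = -19 (a = -4 - 15 = -19)
y(a) - 1*434 = (-19)**2 - 1*434 = 361 - 434 = -73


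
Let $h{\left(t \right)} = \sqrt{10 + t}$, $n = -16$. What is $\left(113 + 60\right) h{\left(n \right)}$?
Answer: $173 i \sqrt{6} \approx 423.76 i$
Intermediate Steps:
$\left(113 + 60\right) h{\left(n \right)} = \left(113 + 60\right) \sqrt{10 - 16} = 173 \sqrt{-6} = 173 i \sqrt{6}$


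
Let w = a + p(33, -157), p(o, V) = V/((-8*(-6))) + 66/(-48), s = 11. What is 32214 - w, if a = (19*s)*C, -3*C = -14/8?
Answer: 1540643/48 ≈ 32097.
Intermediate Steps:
C = 7/12 (C = -(-14)/(3*8) = -1/3*(-7/4) = 7/12 ≈ 0.58333)
a = 1463/12 (a = (19*11)*(7/12) = 209*(7/12) = 1463/12 ≈ 121.92)
p(o, V) = -11/8 + V/48 (p(o, V) = V/48 + 66*(-1/48) = V*(1/48) - 11/8 = V/48 - 11/8 = -11/8 + V/48)
w = 5629/48 (w = 1463/12 + (-11/8 + (1/48)*(-157)) = 1463/12 + (-11/8 - 157/48) = 1463/12 - 223/48 = 5629/48 ≈ 117.27)
32214 - w = 32214 - 1*5629/48 = 32214 - 5629/48 = 1540643/48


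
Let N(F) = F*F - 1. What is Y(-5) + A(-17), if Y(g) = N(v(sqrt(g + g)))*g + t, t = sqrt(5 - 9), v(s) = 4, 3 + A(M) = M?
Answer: -95 + 2*I ≈ -95.0 + 2.0*I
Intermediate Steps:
A(M) = -3 + M
N(F) = -1 + F**2 (N(F) = F**2 - 1 = -1 + F**2)
t = 2*I (t = sqrt(-4) = 2*I ≈ 2.0*I)
Y(g) = 2*I + 15*g (Y(g) = (-1 + 4**2)*g + 2*I = (-1 + 16)*g + 2*I = 15*g + 2*I = 2*I + 15*g)
Y(-5) + A(-17) = (2*I + 15*(-5)) + (-3 - 17) = (2*I - 75) - 20 = (-75 + 2*I) - 20 = -95 + 2*I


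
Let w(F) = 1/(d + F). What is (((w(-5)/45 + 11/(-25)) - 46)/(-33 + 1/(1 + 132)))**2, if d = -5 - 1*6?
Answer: 494445788682769/249538890240000 ≈ 1.9814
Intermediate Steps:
d = -11 (d = -5 - 6 = -11)
w(F) = 1/(-11 + F)
(((w(-5)/45 + 11/(-25)) - 46)/(-33 + 1/(1 + 132)))**2 = (((1/(-11 - 5*45) + 11/(-25)) - 46)/(-33 + 1/(1 + 132)))**2 = ((((1/45)/(-16) + 11*(-1/25)) - 46)/(-33 + 1/133))**2 = (((-1/16*1/45 - 11/25) - 46)/(-33 + 1/133))**2 = (((-1/720 - 11/25) - 46)/(-4388/133))**2 = ((-1589/3600 - 46)*(-133/4388))**2 = (-167189/3600*(-133/4388))**2 = (22236137/15796800)**2 = 494445788682769/249538890240000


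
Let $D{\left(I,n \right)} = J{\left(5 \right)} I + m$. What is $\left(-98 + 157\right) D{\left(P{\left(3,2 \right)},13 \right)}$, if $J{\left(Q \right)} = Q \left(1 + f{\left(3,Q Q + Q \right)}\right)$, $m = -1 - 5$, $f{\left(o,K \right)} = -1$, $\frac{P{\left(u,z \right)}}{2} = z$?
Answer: $-354$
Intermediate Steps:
$P{\left(u,z \right)} = 2 z$
$m = -6$
$J{\left(Q \right)} = 0$ ($J{\left(Q \right)} = Q \left(1 - 1\right) = Q 0 = 0$)
$D{\left(I,n \right)} = -6$ ($D{\left(I,n \right)} = 0 I - 6 = 0 - 6 = -6$)
$\left(-98 + 157\right) D{\left(P{\left(3,2 \right)},13 \right)} = \left(-98 + 157\right) \left(-6\right) = 59 \left(-6\right) = -354$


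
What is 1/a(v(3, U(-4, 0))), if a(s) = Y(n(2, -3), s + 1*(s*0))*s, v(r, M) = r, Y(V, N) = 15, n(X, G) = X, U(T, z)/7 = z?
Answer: 1/45 ≈ 0.022222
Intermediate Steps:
U(T, z) = 7*z
a(s) = 15*s
1/a(v(3, U(-4, 0))) = 1/(15*3) = 1/45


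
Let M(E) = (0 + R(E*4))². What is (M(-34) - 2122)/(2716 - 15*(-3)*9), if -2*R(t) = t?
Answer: 2502/3121 ≈ 0.80167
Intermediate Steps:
R(t) = -t/2
M(E) = 4*E² (M(E) = (0 - E*4/2)² = (0 - 2*E)² = (-2*E)² = 4*E²)
(M(-34) - 2122)/(2716 - 15*(-3)*9) = (4*(-34)² - 2122)/(2716 - 15*(-3)*9) = (4*1156 - 2122)/(2716 + 45*9) = (4624 - 2122)/(2716 + 405) = 2502/3121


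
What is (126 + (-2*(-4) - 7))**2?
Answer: 16129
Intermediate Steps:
(126 + (-2*(-4) - 7))**2 = (126 + (8 - 7))**2 = (126 + 1)**2 = 127**2 = 16129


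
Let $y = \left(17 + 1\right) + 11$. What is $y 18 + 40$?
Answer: $562$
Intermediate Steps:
$y = 29$ ($y = 18 + 11 = 29$)
$y 18 + 40 = 29 \cdot 18 + 40 = 522 + 40 = 562$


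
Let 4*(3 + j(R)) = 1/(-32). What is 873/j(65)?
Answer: -111744/385 ≈ -290.24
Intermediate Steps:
j(R) = -385/128 (j(R) = -3 + (1/4)/(-32) = -3 + (1/4)*(-1/32) = -3 - 1/128 = -385/128)
873/j(65) = 873/(-385/128) = 873*(-128/385) = -111744/385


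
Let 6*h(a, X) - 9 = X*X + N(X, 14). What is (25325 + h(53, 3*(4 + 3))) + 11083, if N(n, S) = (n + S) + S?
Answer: 218947/6 ≈ 36491.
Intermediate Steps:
N(n, S) = n + 2*S (N(n, S) = (S + n) + S = n + 2*S)
h(a, X) = 37/6 + X/6 + X²/6 (h(a, X) = 3/2 + (X*X + (X + 2*14))/6 = 3/2 + (X² + (X + 28))/6 = 3/2 + (X² + (28 + X))/6 = 3/2 + (28 + X + X²)/6 = 3/2 + (14/3 + X/6 + X²/6) = 37/6 + X/6 + X²/6)
(25325 + h(53, 3*(4 + 3))) + 11083 = (25325 + (37/6 + (3*(4 + 3))/6 + (3*(4 + 3))²/6)) + 11083 = (25325 + (37/6 + (3*7)/6 + (3*7)²/6)) + 11083 = (25325 + (37/6 + (⅙)*21 + (⅙)*21²)) + 11083 = (25325 + (37/6 + 7/2 + (⅙)*441)) + 11083 = (25325 + (37/6 + 7/2 + 147/2)) + 11083 = (25325 + 499/6) + 11083 = 152449/6 + 11083 = 218947/6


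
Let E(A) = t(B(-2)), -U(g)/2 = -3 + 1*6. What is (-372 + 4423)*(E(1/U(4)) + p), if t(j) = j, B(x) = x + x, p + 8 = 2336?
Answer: 9414524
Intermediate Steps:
p = 2328 (p = -8 + 2336 = 2328)
B(x) = 2*x
U(g) = -6 (U(g) = -2*(-3 + 1*6) = -2*(-3 + 6) = -2*3 = -6)
E(A) = -4 (E(A) = 2*(-2) = -4)
(-372 + 4423)*(E(1/U(4)) + p) = (-372 + 4423)*(-4 + 2328) = 4051*2324 = 9414524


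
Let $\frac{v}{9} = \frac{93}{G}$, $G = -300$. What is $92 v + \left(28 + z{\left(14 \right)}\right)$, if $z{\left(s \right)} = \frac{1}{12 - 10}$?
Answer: $- \frac{11409}{50} \approx -228.18$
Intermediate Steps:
$z{\left(s \right)} = \frac{1}{2}$
$v = - \frac{279}{100}$ ($v = 9 \frac{93}{-300} = 9 \cdot 93 \left(- \frac{1}{300}\right) = 9 \left(- \frac{31}{100}\right) = - \frac{279}{100} \approx -2.79$)
$92 v + \left(28 + z{\left(14 \right)}\right) = 92 \left(- \frac{279}{100}\right) + \left(28 + \frac{1}{2}\right) = - \frac{6417}{25} + \frac{57}{2} = - \frac{11409}{50}$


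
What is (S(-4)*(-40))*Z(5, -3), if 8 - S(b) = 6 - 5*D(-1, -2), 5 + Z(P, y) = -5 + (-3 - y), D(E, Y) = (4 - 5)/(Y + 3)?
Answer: -1200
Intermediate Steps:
D(E, Y) = -1/(3 + Y)
Z(P, y) = -13 - y (Z(P, y) = -5 + (-5 + (-3 - y)) = -5 + (-8 - y) = -13 - y)
S(b) = -3 (S(b) = 8 - (6 - (-5)/(3 - 2)) = 8 - (6 - (-5)/1) = 8 - (6 - (-5)) = 8 - (6 - 5*(-1)) = 8 - (6 + 5) = 8 - 1*11 = 8 - 11 = -3)
(S(-4)*(-40))*Z(5, -3) = (-3*(-40))*(-13 - 1*(-3)) = 120*(-13 + 3) = 120*(-10) = -1200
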